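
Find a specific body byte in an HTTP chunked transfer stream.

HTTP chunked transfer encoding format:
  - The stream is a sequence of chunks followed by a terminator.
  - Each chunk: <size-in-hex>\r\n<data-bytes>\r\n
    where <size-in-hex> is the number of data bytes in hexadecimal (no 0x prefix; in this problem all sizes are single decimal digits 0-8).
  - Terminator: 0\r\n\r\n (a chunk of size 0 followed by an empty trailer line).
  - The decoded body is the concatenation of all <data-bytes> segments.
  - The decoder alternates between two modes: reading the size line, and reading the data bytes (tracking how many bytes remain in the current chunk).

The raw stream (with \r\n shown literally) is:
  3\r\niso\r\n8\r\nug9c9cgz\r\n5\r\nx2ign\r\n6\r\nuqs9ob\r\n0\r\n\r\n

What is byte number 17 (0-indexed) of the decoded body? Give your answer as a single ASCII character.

Answer: q

Derivation:
Chunk 1: stream[0..1]='3' size=0x3=3, data at stream[3..6]='iso' -> body[0..3], body so far='iso'
Chunk 2: stream[8..9]='8' size=0x8=8, data at stream[11..19]='ug9c9cgz' -> body[3..11], body so far='isoug9c9cgz'
Chunk 3: stream[21..22]='5' size=0x5=5, data at stream[24..29]='x2ign' -> body[11..16], body so far='isoug9c9cgzx2ign'
Chunk 4: stream[31..32]='6' size=0x6=6, data at stream[34..40]='uqs9ob' -> body[16..22], body so far='isoug9c9cgzx2ignuqs9ob'
Chunk 5: stream[42..43]='0' size=0 (terminator). Final body='isoug9c9cgzx2ignuqs9ob' (22 bytes)
Body byte 17 = 'q'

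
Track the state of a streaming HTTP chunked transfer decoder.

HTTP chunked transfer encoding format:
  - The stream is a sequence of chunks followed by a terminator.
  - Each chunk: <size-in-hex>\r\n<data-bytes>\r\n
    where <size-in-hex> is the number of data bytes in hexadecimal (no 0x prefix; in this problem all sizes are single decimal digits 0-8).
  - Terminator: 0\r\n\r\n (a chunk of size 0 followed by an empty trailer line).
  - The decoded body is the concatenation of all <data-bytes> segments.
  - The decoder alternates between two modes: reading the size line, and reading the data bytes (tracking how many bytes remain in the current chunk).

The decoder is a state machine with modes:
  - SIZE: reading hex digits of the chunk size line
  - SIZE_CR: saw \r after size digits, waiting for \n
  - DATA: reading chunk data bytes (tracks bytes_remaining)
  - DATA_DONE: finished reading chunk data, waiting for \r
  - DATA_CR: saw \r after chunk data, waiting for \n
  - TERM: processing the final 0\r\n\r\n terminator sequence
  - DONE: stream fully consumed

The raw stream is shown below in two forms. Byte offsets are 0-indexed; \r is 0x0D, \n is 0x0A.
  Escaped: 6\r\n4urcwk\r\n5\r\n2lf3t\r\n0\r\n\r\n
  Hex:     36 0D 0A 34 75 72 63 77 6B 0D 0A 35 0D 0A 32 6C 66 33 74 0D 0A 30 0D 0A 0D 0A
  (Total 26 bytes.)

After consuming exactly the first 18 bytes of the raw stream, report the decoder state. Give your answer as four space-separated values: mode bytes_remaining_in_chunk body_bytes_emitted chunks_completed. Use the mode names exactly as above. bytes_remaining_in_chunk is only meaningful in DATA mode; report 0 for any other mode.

Answer: DATA 1 10 1

Derivation:
Byte 0 = '6': mode=SIZE remaining=0 emitted=0 chunks_done=0
Byte 1 = 0x0D: mode=SIZE_CR remaining=0 emitted=0 chunks_done=0
Byte 2 = 0x0A: mode=DATA remaining=6 emitted=0 chunks_done=0
Byte 3 = '4': mode=DATA remaining=5 emitted=1 chunks_done=0
Byte 4 = 'u': mode=DATA remaining=4 emitted=2 chunks_done=0
Byte 5 = 'r': mode=DATA remaining=3 emitted=3 chunks_done=0
Byte 6 = 'c': mode=DATA remaining=2 emitted=4 chunks_done=0
Byte 7 = 'w': mode=DATA remaining=1 emitted=5 chunks_done=0
Byte 8 = 'k': mode=DATA_DONE remaining=0 emitted=6 chunks_done=0
Byte 9 = 0x0D: mode=DATA_CR remaining=0 emitted=6 chunks_done=0
Byte 10 = 0x0A: mode=SIZE remaining=0 emitted=6 chunks_done=1
Byte 11 = '5': mode=SIZE remaining=0 emitted=6 chunks_done=1
Byte 12 = 0x0D: mode=SIZE_CR remaining=0 emitted=6 chunks_done=1
Byte 13 = 0x0A: mode=DATA remaining=5 emitted=6 chunks_done=1
Byte 14 = '2': mode=DATA remaining=4 emitted=7 chunks_done=1
Byte 15 = 'l': mode=DATA remaining=3 emitted=8 chunks_done=1
Byte 16 = 'f': mode=DATA remaining=2 emitted=9 chunks_done=1
Byte 17 = '3': mode=DATA remaining=1 emitted=10 chunks_done=1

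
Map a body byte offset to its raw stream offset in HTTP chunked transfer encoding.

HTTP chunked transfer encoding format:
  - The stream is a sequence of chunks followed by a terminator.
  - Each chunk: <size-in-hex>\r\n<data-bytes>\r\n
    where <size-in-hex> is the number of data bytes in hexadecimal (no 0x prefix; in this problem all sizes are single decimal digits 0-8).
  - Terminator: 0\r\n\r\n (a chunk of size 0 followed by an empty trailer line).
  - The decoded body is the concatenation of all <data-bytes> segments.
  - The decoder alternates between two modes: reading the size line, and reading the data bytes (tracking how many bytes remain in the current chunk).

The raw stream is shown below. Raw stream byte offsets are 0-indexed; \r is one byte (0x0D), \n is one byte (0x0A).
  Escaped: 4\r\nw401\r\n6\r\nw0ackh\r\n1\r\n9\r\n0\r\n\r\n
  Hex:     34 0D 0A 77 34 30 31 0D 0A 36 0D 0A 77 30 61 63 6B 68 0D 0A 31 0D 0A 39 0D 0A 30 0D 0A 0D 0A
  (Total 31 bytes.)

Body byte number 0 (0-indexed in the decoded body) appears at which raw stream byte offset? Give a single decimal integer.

Answer: 3

Derivation:
Chunk 1: stream[0..1]='4' size=0x4=4, data at stream[3..7]='w401' -> body[0..4], body so far='w401'
Chunk 2: stream[9..10]='6' size=0x6=6, data at stream[12..18]='w0ackh' -> body[4..10], body so far='w401w0ackh'
Chunk 3: stream[20..21]='1' size=0x1=1, data at stream[23..24]='9' -> body[10..11], body so far='w401w0ackh9'
Chunk 4: stream[26..27]='0' size=0 (terminator). Final body='w401w0ackh9' (11 bytes)
Body byte 0 at stream offset 3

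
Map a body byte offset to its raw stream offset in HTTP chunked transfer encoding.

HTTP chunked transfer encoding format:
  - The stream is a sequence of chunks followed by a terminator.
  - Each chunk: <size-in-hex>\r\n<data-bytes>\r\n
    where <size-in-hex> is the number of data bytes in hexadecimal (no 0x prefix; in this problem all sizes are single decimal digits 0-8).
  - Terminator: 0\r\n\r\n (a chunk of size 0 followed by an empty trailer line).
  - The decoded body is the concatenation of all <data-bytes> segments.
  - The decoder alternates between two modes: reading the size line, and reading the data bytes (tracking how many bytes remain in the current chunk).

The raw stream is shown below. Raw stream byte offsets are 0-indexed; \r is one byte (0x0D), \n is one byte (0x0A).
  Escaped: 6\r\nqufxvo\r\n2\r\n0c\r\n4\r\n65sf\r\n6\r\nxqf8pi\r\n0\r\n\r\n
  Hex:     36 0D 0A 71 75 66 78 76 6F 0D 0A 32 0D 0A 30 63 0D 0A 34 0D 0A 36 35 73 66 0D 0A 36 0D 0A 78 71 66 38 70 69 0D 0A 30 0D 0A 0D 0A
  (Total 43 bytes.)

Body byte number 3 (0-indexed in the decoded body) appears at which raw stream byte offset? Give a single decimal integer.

Answer: 6

Derivation:
Chunk 1: stream[0..1]='6' size=0x6=6, data at stream[3..9]='qufxvo' -> body[0..6], body so far='qufxvo'
Chunk 2: stream[11..12]='2' size=0x2=2, data at stream[14..16]='0c' -> body[6..8], body so far='qufxvo0c'
Chunk 3: stream[18..19]='4' size=0x4=4, data at stream[21..25]='65sf' -> body[8..12], body so far='qufxvo0c65sf'
Chunk 4: stream[27..28]='6' size=0x6=6, data at stream[30..36]='xqf8pi' -> body[12..18], body so far='qufxvo0c65sfxqf8pi'
Chunk 5: stream[38..39]='0' size=0 (terminator). Final body='qufxvo0c65sfxqf8pi' (18 bytes)
Body byte 3 at stream offset 6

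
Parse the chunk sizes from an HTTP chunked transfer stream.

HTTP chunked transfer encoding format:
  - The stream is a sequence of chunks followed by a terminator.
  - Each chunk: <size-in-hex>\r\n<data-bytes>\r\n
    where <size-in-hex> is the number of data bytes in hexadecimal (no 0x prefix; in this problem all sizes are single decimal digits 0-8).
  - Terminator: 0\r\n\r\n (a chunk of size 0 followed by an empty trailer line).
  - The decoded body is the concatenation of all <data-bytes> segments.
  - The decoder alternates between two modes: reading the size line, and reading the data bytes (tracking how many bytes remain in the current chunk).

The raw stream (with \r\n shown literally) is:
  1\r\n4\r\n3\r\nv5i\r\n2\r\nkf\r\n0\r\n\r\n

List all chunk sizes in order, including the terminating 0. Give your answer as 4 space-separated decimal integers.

Answer: 1 3 2 0

Derivation:
Chunk 1: stream[0..1]='1' size=0x1=1, data at stream[3..4]='4' -> body[0..1], body so far='4'
Chunk 2: stream[6..7]='3' size=0x3=3, data at stream[9..12]='v5i' -> body[1..4], body so far='4v5i'
Chunk 3: stream[14..15]='2' size=0x2=2, data at stream[17..19]='kf' -> body[4..6], body so far='4v5ikf'
Chunk 4: stream[21..22]='0' size=0 (terminator). Final body='4v5ikf' (6 bytes)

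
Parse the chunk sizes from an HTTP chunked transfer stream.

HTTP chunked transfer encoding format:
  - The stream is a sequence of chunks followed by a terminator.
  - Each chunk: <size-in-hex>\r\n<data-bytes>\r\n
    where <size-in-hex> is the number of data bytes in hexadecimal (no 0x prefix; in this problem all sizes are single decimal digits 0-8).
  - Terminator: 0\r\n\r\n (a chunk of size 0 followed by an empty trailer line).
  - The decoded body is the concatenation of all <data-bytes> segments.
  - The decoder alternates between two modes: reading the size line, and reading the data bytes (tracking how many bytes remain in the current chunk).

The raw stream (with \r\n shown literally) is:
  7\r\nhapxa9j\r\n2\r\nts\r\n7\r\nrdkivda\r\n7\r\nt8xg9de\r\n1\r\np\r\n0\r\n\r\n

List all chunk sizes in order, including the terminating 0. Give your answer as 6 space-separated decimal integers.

Chunk 1: stream[0..1]='7' size=0x7=7, data at stream[3..10]='hapxa9j' -> body[0..7], body so far='hapxa9j'
Chunk 2: stream[12..13]='2' size=0x2=2, data at stream[15..17]='ts' -> body[7..9], body so far='hapxa9jts'
Chunk 3: stream[19..20]='7' size=0x7=7, data at stream[22..29]='rdkivda' -> body[9..16], body so far='hapxa9jtsrdkivda'
Chunk 4: stream[31..32]='7' size=0x7=7, data at stream[34..41]='t8xg9de' -> body[16..23], body so far='hapxa9jtsrdkivdat8xg9de'
Chunk 5: stream[43..44]='1' size=0x1=1, data at stream[46..47]='p' -> body[23..24], body so far='hapxa9jtsrdkivdat8xg9dep'
Chunk 6: stream[49..50]='0' size=0 (terminator). Final body='hapxa9jtsrdkivdat8xg9dep' (24 bytes)

Answer: 7 2 7 7 1 0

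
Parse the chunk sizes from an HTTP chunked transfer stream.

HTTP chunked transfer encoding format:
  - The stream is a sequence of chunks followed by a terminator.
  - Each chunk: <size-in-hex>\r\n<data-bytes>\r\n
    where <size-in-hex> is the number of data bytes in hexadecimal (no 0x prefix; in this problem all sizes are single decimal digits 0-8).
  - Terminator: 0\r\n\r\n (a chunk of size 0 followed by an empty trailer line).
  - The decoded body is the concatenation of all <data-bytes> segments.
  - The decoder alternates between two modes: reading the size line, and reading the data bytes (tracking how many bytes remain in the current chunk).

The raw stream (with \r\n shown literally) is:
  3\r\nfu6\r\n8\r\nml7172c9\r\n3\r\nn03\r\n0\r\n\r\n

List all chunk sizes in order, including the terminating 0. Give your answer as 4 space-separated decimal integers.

Answer: 3 8 3 0

Derivation:
Chunk 1: stream[0..1]='3' size=0x3=3, data at stream[3..6]='fu6' -> body[0..3], body so far='fu6'
Chunk 2: stream[8..9]='8' size=0x8=8, data at stream[11..19]='ml7172c9' -> body[3..11], body so far='fu6ml7172c9'
Chunk 3: stream[21..22]='3' size=0x3=3, data at stream[24..27]='n03' -> body[11..14], body so far='fu6ml7172c9n03'
Chunk 4: stream[29..30]='0' size=0 (terminator). Final body='fu6ml7172c9n03' (14 bytes)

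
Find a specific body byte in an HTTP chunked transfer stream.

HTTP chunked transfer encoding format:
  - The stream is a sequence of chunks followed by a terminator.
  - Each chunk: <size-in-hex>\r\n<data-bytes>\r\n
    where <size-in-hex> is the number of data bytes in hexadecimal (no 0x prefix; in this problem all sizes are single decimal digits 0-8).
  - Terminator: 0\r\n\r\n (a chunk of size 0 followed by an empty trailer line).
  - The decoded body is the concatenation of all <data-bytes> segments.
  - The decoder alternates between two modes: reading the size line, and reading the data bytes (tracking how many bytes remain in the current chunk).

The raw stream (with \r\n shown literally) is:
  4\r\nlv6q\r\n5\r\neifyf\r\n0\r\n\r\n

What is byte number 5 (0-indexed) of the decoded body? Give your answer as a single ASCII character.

Chunk 1: stream[0..1]='4' size=0x4=4, data at stream[3..7]='lv6q' -> body[0..4], body so far='lv6q'
Chunk 2: stream[9..10]='5' size=0x5=5, data at stream[12..17]='eifyf' -> body[4..9], body so far='lv6qeifyf'
Chunk 3: stream[19..20]='0' size=0 (terminator). Final body='lv6qeifyf' (9 bytes)
Body byte 5 = 'i'

Answer: i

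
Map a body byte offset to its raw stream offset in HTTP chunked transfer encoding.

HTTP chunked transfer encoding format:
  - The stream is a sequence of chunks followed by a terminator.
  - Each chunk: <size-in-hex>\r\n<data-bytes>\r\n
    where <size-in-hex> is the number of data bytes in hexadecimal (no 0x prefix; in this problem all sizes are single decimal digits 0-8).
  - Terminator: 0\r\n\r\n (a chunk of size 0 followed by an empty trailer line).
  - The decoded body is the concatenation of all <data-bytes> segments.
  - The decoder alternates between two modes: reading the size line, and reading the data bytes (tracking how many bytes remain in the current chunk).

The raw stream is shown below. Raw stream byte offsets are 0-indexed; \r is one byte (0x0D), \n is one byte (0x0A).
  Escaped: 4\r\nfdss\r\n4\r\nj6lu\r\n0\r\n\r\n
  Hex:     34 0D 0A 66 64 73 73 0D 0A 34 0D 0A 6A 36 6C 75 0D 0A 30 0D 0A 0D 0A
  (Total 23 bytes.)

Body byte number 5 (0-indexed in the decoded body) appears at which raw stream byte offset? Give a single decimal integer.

Chunk 1: stream[0..1]='4' size=0x4=4, data at stream[3..7]='fdss' -> body[0..4], body so far='fdss'
Chunk 2: stream[9..10]='4' size=0x4=4, data at stream[12..16]='j6lu' -> body[4..8], body so far='fdssj6lu'
Chunk 3: stream[18..19]='0' size=0 (terminator). Final body='fdssj6lu' (8 bytes)
Body byte 5 at stream offset 13

Answer: 13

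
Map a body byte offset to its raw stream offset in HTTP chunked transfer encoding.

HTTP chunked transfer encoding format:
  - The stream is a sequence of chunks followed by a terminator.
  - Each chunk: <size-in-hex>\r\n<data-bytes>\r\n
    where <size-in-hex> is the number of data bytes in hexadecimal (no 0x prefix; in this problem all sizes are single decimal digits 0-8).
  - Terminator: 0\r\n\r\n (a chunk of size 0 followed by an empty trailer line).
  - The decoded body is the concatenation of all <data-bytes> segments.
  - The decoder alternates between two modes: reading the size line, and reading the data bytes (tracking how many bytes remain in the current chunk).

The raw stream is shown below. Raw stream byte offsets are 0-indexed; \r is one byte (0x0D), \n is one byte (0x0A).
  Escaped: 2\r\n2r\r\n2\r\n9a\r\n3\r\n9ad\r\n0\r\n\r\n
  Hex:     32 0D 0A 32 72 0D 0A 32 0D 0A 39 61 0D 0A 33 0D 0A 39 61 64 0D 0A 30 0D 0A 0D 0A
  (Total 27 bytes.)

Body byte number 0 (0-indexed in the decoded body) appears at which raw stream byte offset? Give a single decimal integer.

Answer: 3

Derivation:
Chunk 1: stream[0..1]='2' size=0x2=2, data at stream[3..5]='2r' -> body[0..2], body so far='2r'
Chunk 2: stream[7..8]='2' size=0x2=2, data at stream[10..12]='9a' -> body[2..4], body so far='2r9a'
Chunk 3: stream[14..15]='3' size=0x3=3, data at stream[17..20]='9ad' -> body[4..7], body so far='2r9a9ad'
Chunk 4: stream[22..23]='0' size=0 (terminator). Final body='2r9a9ad' (7 bytes)
Body byte 0 at stream offset 3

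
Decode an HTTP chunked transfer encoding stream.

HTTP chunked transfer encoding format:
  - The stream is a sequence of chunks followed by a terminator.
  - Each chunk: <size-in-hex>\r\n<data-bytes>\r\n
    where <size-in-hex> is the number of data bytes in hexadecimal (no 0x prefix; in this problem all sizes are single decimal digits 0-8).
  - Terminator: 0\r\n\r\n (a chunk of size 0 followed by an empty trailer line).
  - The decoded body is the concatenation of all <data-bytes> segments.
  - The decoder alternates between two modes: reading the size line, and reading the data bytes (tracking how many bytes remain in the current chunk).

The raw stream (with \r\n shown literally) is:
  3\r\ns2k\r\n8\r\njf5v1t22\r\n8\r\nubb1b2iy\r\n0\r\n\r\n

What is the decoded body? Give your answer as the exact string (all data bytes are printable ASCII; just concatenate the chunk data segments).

Answer: s2kjf5v1t22ubb1b2iy

Derivation:
Chunk 1: stream[0..1]='3' size=0x3=3, data at stream[3..6]='s2k' -> body[0..3], body so far='s2k'
Chunk 2: stream[8..9]='8' size=0x8=8, data at stream[11..19]='jf5v1t22' -> body[3..11], body so far='s2kjf5v1t22'
Chunk 3: stream[21..22]='8' size=0x8=8, data at stream[24..32]='ubb1b2iy' -> body[11..19], body so far='s2kjf5v1t22ubb1b2iy'
Chunk 4: stream[34..35]='0' size=0 (terminator). Final body='s2kjf5v1t22ubb1b2iy' (19 bytes)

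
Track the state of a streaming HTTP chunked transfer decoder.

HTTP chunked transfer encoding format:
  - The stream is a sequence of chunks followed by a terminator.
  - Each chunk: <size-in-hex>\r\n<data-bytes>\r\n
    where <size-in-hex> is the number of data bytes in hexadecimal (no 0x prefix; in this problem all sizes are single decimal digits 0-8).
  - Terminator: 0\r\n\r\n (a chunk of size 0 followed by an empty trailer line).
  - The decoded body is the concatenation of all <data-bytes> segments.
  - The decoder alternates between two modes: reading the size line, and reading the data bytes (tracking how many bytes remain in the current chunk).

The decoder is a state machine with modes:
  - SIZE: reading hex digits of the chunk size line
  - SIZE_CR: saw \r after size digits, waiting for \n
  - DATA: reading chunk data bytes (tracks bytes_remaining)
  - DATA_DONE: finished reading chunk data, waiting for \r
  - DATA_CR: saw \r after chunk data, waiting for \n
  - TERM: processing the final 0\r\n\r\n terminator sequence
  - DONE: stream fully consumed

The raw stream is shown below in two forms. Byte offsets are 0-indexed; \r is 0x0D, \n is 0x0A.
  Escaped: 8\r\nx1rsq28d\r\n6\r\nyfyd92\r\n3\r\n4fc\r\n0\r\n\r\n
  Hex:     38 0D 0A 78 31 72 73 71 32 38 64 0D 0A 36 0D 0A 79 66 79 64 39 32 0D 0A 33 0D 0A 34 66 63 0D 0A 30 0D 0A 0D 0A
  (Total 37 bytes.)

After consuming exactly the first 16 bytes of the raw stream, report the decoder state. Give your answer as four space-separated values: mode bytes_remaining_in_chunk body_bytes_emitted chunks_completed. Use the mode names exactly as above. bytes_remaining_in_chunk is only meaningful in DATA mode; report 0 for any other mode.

Byte 0 = '8': mode=SIZE remaining=0 emitted=0 chunks_done=0
Byte 1 = 0x0D: mode=SIZE_CR remaining=0 emitted=0 chunks_done=0
Byte 2 = 0x0A: mode=DATA remaining=8 emitted=0 chunks_done=0
Byte 3 = 'x': mode=DATA remaining=7 emitted=1 chunks_done=0
Byte 4 = '1': mode=DATA remaining=6 emitted=2 chunks_done=0
Byte 5 = 'r': mode=DATA remaining=5 emitted=3 chunks_done=0
Byte 6 = 's': mode=DATA remaining=4 emitted=4 chunks_done=0
Byte 7 = 'q': mode=DATA remaining=3 emitted=5 chunks_done=0
Byte 8 = '2': mode=DATA remaining=2 emitted=6 chunks_done=0
Byte 9 = '8': mode=DATA remaining=1 emitted=7 chunks_done=0
Byte 10 = 'd': mode=DATA_DONE remaining=0 emitted=8 chunks_done=0
Byte 11 = 0x0D: mode=DATA_CR remaining=0 emitted=8 chunks_done=0
Byte 12 = 0x0A: mode=SIZE remaining=0 emitted=8 chunks_done=1
Byte 13 = '6': mode=SIZE remaining=0 emitted=8 chunks_done=1
Byte 14 = 0x0D: mode=SIZE_CR remaining=0 emitted=8 chunks_done=1
Byte 15 = 0x0A: mode=DATA remaining=6 emitted=8 chunks_done=1

Answer: DATA 6 8 1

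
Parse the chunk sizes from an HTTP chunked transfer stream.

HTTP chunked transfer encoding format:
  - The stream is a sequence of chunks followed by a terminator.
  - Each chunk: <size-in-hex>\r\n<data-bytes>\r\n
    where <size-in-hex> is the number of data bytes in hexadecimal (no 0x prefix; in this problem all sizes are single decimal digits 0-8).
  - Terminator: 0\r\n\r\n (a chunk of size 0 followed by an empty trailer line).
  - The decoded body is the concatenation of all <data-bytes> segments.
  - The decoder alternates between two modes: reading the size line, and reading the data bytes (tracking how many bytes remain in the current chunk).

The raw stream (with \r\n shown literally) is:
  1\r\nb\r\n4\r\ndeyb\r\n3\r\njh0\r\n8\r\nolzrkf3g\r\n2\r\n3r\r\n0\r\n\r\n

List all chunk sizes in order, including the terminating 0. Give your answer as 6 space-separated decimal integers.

Chunk 1: stream[0..1]='1' size=0x1=1, data at stream[3..4]='b' -> body[0..1], body so far='b'
Chunk 2: stream[6..7]='4' size=0x4=4, data at stream[9..13]='deyb' -> body[1..5], body so far='bdeyb'
Chunk 3: stream[15..16]='3' size=0x3=3, data at stream[18..21]='jh0' -> body[5..8], body so far='bdeybjh0'
Chunk 4: stream[23..24]='8' size=0x8=8, data at stream[26..34]='olzrkf3g' -> body[8..16], body so far='bdeybjh0olzrkf3g'
Chunk 5: stream[36..37]='2' size=0x2=2, data at stream[39..41]='3r' -> body[16..18], body so far='bdeybjh0olzrkf3g3r'
Chunk 6: stream[43..44]='0' size=0 (terminator). Final body='bdeybjh0olzrkf3g3r' (18 bytes)

Answer: 1 4 3 8 2 0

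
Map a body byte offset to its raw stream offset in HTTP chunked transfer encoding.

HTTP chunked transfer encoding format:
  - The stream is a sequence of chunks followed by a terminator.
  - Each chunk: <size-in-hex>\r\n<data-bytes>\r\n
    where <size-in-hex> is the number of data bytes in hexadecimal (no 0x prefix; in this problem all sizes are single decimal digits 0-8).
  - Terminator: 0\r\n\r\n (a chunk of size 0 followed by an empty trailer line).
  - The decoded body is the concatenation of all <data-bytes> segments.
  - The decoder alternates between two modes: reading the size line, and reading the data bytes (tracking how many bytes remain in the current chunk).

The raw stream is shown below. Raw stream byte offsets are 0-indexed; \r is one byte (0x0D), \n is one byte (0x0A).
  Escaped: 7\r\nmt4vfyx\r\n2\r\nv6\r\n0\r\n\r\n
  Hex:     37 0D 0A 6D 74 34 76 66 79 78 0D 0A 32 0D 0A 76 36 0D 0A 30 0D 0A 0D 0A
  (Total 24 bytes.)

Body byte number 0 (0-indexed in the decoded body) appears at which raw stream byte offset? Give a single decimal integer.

Answer: 3

Derivation:
Chunk 1: stream[0..1]='7' size=0x7=7, data at stream[3..10]='mt4vfyx' -> body[0..7], body so far='mt4vfyx'
Chunk 2: stream[12..13]='2' size=0x2=2, data at stream[15..17]='v6' -> body[7..9], body so far='mt4vfyxv6'
Chunk 3: stream[19..20]='0' size=0 (terminator). Final body='mt4vfyxv6' (9 bytes)
Body byte 0 at stream offset 3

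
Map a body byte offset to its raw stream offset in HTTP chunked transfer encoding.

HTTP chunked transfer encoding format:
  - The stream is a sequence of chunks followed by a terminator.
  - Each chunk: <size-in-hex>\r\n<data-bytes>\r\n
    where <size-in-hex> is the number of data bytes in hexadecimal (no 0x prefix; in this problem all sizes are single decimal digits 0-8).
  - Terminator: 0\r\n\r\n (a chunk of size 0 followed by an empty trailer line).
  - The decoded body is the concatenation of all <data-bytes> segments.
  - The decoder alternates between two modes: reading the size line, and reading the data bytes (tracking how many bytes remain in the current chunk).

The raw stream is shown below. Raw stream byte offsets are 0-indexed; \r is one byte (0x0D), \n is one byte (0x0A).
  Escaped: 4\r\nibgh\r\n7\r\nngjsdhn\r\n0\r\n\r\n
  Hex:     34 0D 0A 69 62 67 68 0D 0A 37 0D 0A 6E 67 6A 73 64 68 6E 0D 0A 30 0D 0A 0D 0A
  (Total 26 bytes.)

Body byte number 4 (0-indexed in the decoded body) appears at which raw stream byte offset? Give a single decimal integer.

Answer: 12

Derivation:
Chunk 1: stream[0..1]='4' size=0x4=4, data at stream[3..7]='ibgh' -> body[0..4], body so far='ibgh'
Chunk 2: stream[9..10]='7' size=0x7=7, data at stream[12..19]='ngjsdhn' -> body[4..11], body so far='ibghngjsdhn'
Chunk 3: stream[21..22]='0' size=0 (terminator). Final body='ibghngjsdhn' (11 bytes)
Body byte 4 at stream offset 12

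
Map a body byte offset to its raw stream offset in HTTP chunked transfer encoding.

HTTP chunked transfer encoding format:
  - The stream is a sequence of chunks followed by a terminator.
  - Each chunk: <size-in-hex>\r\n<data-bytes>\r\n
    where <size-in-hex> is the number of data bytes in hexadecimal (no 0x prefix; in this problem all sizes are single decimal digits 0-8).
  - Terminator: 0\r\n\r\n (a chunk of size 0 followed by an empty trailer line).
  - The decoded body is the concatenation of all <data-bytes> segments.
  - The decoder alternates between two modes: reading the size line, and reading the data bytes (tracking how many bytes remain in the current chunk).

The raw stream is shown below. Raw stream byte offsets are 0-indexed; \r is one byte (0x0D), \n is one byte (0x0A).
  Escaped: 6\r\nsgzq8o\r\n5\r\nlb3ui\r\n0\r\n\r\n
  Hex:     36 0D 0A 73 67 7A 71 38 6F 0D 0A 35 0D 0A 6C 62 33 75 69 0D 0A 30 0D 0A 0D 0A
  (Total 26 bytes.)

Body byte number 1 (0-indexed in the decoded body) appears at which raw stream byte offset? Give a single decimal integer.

Chunk 1: stream[0..1]='6' size=0x6=6, data at stream[3..9]='sgzq8o' -> body[0..6], body so far='sgzq8o'
Chunk 2: stream[11..12]='5' size=0x5=5, data at stream[14..19]='lb3ui' -> body[6..11], body so far='sgzq8olb3ui'
Chunk 3: stream[21..22]='0' size=0 (terminator). Final body='sgzq8olb3ui' (11 bytes)
Body byte 1 at stream offset 4

Answer: 4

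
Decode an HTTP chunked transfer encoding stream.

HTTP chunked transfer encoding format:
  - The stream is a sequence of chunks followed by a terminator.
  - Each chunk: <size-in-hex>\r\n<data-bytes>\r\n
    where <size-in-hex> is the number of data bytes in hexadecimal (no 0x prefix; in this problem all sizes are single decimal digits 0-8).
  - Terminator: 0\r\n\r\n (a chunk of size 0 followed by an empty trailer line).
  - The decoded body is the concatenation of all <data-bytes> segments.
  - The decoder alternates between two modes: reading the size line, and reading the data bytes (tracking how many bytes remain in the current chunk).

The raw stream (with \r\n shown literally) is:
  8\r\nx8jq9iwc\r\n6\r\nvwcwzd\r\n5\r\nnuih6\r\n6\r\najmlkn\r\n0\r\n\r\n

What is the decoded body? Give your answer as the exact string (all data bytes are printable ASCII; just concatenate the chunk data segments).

Chunk 1: stream[0..1]='8' size=0x8=8, data at stream[3..11]='x8jq9iwc' -> body[0..8], body so far='x8jq9iwc'
Chunk 2: stream[13..14]='6' size=0x6=6, data at stream[16..22]='vwcwzd' -> body[8..14], body so far='x8jq9iwcvwcwzd'
Chunk 3: stream[24..25]='5' size=0x5=5, data at stream[27..32]='nuih6' -> body[14..19], body so far='x8jq9iwcvwcwzdnuih6'
Chunk 4: stream[34..35]='6' size=0x6=6, data at stream[37..43]='ajmlkn' -> body[19..25], body so far='x8jq9iwcvwcwzdnuih6ajmlkn'
Chunk 5: stream[45..46]='0' size=0 (terminator). Final body='x8jq9iwcvwcwzdnuih6ajmlkn' (25 bytes)

Answer: x8jq9iwcvwcwzdnuih6ajmlkn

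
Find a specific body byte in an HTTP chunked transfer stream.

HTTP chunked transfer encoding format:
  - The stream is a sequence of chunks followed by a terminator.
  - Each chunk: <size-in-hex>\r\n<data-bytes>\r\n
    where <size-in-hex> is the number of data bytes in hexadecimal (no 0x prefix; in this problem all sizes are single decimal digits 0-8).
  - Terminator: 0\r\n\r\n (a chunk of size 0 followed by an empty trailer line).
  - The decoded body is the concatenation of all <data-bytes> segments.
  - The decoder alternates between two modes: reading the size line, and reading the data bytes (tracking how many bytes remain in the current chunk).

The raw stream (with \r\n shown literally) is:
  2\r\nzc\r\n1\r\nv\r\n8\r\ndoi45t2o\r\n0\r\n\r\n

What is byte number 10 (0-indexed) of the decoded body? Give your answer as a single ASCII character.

Answer: o

Derivation:
Chunk 1: stream[0..1]='2' size=0x2=2, data at stream[3..5]='zc' -> body[0..2], body so far='zc'
Chunk 2: stream[7..8]='1' size=0x1=1, data at stream[10..11]='v' -> body[2..3], body so far='zcv'
Chunk 3: stream[13..14]='8' size=0x8=8, data at stream[16..24]='doi45t2o' -> body[3..11], body so far='zcvdoi45t2o'
Chunk 4: stream[26..27]='0' size=0 (terminator). Final body='zcvdoi45t2o' (11 bytes)
Body byte 10 = 'o'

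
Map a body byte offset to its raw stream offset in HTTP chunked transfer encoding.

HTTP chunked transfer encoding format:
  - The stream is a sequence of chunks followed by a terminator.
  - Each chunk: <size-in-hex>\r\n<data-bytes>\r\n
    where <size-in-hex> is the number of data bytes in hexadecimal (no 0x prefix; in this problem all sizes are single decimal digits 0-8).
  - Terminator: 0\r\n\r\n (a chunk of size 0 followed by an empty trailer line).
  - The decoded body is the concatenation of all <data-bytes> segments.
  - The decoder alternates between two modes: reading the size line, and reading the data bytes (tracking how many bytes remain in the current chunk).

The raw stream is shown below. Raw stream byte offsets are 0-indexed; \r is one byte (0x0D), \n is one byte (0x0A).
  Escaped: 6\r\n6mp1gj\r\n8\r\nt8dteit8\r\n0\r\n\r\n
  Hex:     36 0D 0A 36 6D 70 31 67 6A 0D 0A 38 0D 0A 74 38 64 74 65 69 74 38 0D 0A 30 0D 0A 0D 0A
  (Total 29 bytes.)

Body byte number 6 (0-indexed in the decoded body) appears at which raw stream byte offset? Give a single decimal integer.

Answer: 14

Derivation:
Chunk 1: stream[0..1]='6' size=0x6=6, data at stream[3..9]='6mp1gj' -> body[0..6], body so far='6mp1gj'
Chunk 2: stream[11..12]='8' size=0x8=8, data at stream[14..22]='t8dteit8' -> body[6..14], body so far='6mp1gjt8dteit8'
Chunk 3: stream[24..25]='0' size=0 (terminator). Final body='6mp1gjt8dteit8' (14 bytes)
Body byte 6 at stream offset 14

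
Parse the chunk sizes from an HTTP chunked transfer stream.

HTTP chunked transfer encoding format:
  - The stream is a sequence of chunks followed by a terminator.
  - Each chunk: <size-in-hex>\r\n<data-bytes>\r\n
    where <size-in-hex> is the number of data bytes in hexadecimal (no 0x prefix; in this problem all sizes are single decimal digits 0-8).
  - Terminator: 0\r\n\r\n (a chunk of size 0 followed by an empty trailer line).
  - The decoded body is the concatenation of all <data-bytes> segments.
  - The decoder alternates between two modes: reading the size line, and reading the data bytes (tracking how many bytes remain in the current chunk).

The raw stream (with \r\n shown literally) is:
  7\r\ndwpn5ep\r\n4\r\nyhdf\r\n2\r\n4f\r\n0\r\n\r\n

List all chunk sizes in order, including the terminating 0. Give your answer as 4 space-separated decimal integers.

Chunk 1: stream[0..1]='7' size=0x7=7, data at stream[3..10]='dwpn5ep' -> body[0..7], body so far='dwpn5ep'
Chunk 2: stream[12..13]='4' size=0x4=4, data at stream[15..19]='yhdf' -> body[7..11], body so far='dwpn5epyhdf'
Chunk 3: stream[21..22]='2' size=0x2=2, data at stream[24..26]='4f' -> body[11..13], body so far='dwpn5epyhdf4f'
Chunk 4: stream[28..29]='0' size=0 (terminator). Final body='dwpn5epyhdf4f' (13 bytes)

Answer: 7 4 2 0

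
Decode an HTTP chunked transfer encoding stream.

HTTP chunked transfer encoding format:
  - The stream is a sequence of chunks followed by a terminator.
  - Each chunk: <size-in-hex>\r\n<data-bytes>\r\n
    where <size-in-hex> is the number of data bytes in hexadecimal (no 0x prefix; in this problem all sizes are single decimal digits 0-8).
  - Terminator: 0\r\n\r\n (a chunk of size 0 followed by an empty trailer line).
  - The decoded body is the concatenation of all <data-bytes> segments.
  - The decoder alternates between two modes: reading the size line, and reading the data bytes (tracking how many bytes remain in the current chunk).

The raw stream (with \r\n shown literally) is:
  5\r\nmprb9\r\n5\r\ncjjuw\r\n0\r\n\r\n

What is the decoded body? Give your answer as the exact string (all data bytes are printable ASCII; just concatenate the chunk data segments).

Answer: mprb9cjjuw

Derivation:
Chunk 1: stream[0..1]='5' size=0x5=5, data at stream[3..8]='mprb9' -> body[0..5], body so far='mprb9'
Chunk 2: stream[10..11]='5' size=0x5=5, data at stream[13..18]='cjjuw' -> body[5..10], body so far='mprb9cjjuw'
Chunk 3: stream[20..21]='0' size=0 (terminator). Final body='mprb9cjjuw' (10 bytes)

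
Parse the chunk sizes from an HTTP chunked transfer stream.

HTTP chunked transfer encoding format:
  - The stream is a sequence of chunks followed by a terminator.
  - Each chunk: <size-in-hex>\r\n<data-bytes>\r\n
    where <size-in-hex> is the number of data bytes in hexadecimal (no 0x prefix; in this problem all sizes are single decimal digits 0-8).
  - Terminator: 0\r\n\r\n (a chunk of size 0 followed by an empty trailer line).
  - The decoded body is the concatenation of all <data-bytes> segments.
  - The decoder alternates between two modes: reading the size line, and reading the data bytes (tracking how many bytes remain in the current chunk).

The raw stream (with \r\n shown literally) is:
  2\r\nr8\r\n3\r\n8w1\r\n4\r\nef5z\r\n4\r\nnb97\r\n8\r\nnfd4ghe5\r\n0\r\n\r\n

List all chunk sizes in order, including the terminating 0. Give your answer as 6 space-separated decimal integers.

Chunk 1: stream[0..1]='2' size=0x2=2, data at stream[3..5]='r8' -> body[0..2], body so far='r8'
Chunk 2: stream[7..8]='3' size=0x3=3, data at stream[10..13]='8w1' -> body[2..5], body so far='r88w1'
Chunk 3: stream[15..16]='4' size=0x4=4, data at stream[18..22]='ef5z' -> body[5..9], body so far='r88w1ef5z'
Chunk 4: stream[24..25]='4' size=0x4=4, data at stream[27..31]='nb97' -> body[9..13], body so far='r88w1ef5znb97'
Chunk 5: stream[33..34]='8' size=0x8=8, data at stream[36..44]='nfd4ghe5' -> body[13..21], body so far='r88w1ef5znb97nfd4ghe5'
Chunk 6: stream[46..47]='0' size=0 (terminator). Final body='r88w1ef5znb97nfd4ghe5' (21 bytes)

Answer: 2 3 4 4 8 0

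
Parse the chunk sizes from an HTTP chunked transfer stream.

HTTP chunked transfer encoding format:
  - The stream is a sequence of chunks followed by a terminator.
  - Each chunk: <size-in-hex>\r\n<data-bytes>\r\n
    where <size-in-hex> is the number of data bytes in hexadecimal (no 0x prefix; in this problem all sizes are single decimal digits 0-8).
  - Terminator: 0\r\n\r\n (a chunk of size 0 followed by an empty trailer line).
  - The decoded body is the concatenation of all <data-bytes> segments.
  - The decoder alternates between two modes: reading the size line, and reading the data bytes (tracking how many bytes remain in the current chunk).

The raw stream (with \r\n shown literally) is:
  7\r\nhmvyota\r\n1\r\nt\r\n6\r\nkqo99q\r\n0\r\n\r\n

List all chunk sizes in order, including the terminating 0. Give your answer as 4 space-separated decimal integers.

Answer: 7 1 6 0

Derivation:
Chunk 1: stream[0..1]='7' size=0x7=7, data at stream[3..10]='hmvyota' -> body[0..7], body so far='hmvyota'
Chunk 2: stream[12..13]='1' size=0x1=1, data at stream[15..16]='t' -> body[7..8], body so far='hmvyotat'
Chunk 3: stream[18..19]='6' size=0x6=6, data at stream[21..27]='kqo99q' -> body[8..14], body so far='hmvyotatkqo99q'
Chunk 4: stream[29..30]='0' size=0 (terminator). Final body='hmvyotatkqo99q' (14 bytes)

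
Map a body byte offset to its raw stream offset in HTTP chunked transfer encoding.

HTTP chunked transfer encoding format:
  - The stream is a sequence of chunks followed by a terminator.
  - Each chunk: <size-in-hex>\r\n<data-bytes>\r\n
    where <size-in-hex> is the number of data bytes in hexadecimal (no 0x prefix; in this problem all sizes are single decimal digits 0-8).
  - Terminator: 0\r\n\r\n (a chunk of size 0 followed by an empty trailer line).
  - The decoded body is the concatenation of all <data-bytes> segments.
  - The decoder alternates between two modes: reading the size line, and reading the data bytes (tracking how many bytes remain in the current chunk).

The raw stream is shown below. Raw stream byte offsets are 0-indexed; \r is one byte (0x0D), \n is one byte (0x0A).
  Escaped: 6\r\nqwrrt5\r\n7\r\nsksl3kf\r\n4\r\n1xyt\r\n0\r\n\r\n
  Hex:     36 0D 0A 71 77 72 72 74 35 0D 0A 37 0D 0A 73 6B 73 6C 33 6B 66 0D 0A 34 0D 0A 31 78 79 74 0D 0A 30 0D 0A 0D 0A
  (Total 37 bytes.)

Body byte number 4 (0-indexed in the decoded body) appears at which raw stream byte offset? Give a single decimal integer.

Answer: 7

Derivation:
Chunk 1: stream[0..1]='6' size=0x6=6, data at stream[3..9]='qwrrt5' -> body[0..6], body so far='qwrrt5'
Chunk 2: stream[11..12]='7' size=0x7=7, data at stream[14..21]='sksl3kf' -> body[6..13], body so far='qwrrt5sksl3kf'
Chunk 3: stream[23..24]='4' size=0x4=4, data at stream[26..30]='1xyt' -> body[13..17], body so far='qwrrt5sksl3kf1xyt'
Chunk 4: stream[32..33]='0' size=0 (terminator). Final body='qwrrt5sksl3kf1xyt' (17 bytes)
Body byte 4 at stream offset 7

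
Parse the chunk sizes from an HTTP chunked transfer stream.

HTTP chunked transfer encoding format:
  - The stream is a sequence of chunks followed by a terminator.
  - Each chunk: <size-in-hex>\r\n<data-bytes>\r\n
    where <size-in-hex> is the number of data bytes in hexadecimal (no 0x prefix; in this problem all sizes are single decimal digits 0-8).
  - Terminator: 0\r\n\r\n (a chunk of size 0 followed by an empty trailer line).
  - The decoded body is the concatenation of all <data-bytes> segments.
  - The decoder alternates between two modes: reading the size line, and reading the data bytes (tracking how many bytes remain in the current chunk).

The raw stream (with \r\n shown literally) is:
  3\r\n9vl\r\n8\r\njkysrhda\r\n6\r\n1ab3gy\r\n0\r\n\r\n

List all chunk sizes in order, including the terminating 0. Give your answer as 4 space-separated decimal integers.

Chunk 1: stream[0..1]='3' size=0x3=3, data at stream[3..6]='9vl' -> body[0..3], body so far='9vl'
Chunk 2: stream[8..9]='8' size=0x8=8, data at stream[11..19]='jkysrhda' -> body[3..11], body so far='9vljkysrhda'
Chunk 3: stream[21..22]='6' size=0x6=6, data at stream[24..30]='1ab3gy' -> body[11..17], body so far='9vljkysrhda1ab3gy'
Chunk 4: stream[32..33]='0' size=0 (terminator). Final body='9vljkysrhda1ab3gy' (17 bytes)

Answer: 3 8 6 0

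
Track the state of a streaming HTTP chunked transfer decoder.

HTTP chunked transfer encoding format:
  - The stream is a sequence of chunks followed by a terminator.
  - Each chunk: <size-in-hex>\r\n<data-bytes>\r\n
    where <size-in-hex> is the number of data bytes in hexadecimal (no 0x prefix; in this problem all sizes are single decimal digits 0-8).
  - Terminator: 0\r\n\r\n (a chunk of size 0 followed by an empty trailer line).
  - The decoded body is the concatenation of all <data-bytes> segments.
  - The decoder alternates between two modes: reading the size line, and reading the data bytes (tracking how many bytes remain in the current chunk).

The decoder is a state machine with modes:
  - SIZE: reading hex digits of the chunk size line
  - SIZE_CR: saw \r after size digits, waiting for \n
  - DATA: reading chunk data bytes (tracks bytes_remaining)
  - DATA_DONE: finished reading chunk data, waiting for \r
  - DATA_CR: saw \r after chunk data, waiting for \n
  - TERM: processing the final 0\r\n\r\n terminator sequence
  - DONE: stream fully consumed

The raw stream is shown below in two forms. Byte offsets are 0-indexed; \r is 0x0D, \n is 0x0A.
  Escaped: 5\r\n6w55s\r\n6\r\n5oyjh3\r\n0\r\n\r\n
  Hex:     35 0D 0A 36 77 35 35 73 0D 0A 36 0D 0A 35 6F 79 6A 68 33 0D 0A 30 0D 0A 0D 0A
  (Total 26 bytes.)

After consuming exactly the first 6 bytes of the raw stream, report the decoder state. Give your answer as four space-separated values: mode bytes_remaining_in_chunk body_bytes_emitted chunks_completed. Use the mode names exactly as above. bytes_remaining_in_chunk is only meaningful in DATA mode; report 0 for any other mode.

Answer: DATA 2 3 0

Derivation:
Byte 0 = '5': mode=SIZE remaining=0 emitted=0 chunks_done=0
Byte 1 = 0x0D: mode=SIZE_CR remaining=0 emitted=0 chunks_done=0
Byte 2 = 0x0A: mode=DATA remaining=5 emitted=0 chunks_done=0
Byte 3 = '6': mode=DATA remaining=4 emitted=1 chunks_done=0
Byte 4 = 'w': mode=DATA remaining=3 emitted=2 chunks_done=0
Byte 5 = '5': mode=DATA remaining=2 emitted=3 chunks_done=0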